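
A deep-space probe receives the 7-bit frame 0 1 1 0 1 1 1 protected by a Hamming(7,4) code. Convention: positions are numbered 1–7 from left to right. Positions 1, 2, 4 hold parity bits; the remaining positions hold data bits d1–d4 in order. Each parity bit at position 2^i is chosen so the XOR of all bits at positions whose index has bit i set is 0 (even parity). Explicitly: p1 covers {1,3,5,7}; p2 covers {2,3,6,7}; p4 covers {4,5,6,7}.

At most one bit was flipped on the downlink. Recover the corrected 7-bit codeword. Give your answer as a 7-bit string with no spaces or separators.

s1 (pos 1,3,5,7): 0⊕1⊕1⊕1 = 1
s2 (pos 2,3,6,7): 1⊕1⊕1⊕1 = 0
s4 (pos 4,5,6,7): 0⊕1⊕1⊕1 = 1
Syndrome s4…s1 = 101 → error at position 5.
Flip position 5: 0110111 → 0110011

0110011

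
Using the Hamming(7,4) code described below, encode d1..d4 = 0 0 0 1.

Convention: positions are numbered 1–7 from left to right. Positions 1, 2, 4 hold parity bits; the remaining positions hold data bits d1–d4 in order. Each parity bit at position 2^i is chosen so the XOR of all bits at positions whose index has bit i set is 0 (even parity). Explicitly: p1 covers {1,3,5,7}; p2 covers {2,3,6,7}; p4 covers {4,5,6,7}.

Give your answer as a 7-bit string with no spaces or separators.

1101001

Place data at non-parity positions: p1 p2 0 p4 0 0 1
p1 (pos 1,3,5,7): XOR of data positions = 0⊕0⊕1 = 1
p2 (pos 2,3,6,7): XOR of data positions = 0⊕0⊕1 = 1
p4 (pos 4,5,6,7): XOR of data positions = 0⊕0⊕1 = 1
Codeword: 1101001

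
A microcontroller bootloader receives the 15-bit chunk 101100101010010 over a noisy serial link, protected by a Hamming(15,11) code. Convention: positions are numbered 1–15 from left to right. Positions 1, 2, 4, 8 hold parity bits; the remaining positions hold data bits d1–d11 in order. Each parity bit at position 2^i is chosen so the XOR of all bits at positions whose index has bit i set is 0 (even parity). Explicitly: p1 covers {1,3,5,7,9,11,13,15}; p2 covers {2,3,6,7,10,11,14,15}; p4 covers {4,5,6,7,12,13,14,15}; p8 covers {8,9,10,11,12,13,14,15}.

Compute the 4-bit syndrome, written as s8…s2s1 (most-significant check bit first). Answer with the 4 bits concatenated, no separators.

s1 (pos 1,3,5,7,9,11,13,15): 1⊕1⊕0⊕1⊕1⊕1⊕0⊕0 = 1
s2 (pos 2,3,6,7,10,11,14,15): 0⊕1⊕0⊕1⊕0⊕1⊕1⊕0 = 0
s4 (pos 4,5,6,7,12,13,14,15): 1⊕0⊕0⊕1⊕0⊕0⊕1⊕0 = 1
s8 (pos 8,9,10,11,12,13,14,15): 0⊕1⊕0⊕1⊕0⊕0⊕1⊕0 = 1
Syndrome s8…s1 = 1101 → error at position 13.

1101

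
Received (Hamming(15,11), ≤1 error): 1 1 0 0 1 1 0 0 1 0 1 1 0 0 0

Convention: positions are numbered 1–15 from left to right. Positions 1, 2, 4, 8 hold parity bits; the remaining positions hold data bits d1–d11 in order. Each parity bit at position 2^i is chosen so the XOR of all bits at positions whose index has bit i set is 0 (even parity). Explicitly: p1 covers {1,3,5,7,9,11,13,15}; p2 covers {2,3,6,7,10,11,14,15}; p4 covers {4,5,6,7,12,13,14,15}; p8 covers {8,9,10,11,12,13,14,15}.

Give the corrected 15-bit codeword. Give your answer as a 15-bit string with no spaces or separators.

110011001011010

s1 (pos 1,3,5,7,9,11,13,15): 1⊕0⊕1⊕0⊕1⊕1⊕0⊕0 = 0
s2 (pos 2,3,6,7,10,11,14,15): 1⊕0⊕1⊕0⊕0⊕1⊕0⊕0 = 1
s4 (pos 4,5,6,7,12,13,14,15): 0⊕1⊕1⊕0⊕1⊕0⊕0⊕0 = 1
s8 (pos 8,9,10,11,12,13,14,15): 0⊕1⊕0⊕1⊕1⊕0⊕0⊕0 = 1
Syndrome s8…s1 = 1110 → error at position 14.
Flip position 14: 110011001011000 → 110011001011010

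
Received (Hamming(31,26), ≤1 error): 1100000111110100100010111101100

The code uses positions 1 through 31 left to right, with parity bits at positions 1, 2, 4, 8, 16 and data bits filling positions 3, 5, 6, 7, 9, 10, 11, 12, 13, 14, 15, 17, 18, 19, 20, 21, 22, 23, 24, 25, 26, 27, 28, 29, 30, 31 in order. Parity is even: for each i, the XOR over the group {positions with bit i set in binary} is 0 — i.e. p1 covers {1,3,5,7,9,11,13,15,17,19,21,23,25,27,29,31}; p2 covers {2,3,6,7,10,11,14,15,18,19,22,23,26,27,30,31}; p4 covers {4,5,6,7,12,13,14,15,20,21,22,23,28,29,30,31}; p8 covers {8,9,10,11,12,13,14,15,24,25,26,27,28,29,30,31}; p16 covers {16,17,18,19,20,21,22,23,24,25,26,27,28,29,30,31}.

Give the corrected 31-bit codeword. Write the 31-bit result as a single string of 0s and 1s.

s1 (pos 1,3,5,7,9,11,13,15,17,19,21,23,25,27,29,31): 1⊕0⊕0⊕0⊕1⊕1⊕0⊕0⊕1⊕0⊕1⊕1⊕1⊕0⊕1⊕0 = 0
s2 (pos 2,3,6,7,10,11,14,15,18,19,22,23,26,27,30,31): 1⊕0⊕0⊕0⊕1⊕1⊕1⊕0⊕0⊕0⊕0⊕1⊕1⊕0⊕0⊕0 = 0
s4 (pos 4,5,6,7,12,13,14,15,20,21,22,23,28,29,30,31): 0⊕0⊕0⊕0⊕1⊕0⊕1⊕0⊕0⊕1⊕0⊕1⊕1⊕1⊕0⊕0 = 0
s8 (pos 8,9,10,11,12,13,14,15,24,25,26,27,28,29,30,31): 1⊕1⊕1⊕1⊕1⊕0⊕1⊕0⊕1⊕1⊕1⊕0⊕1⊕1⊕0⊕0 = 1
s16 (pos 16,17,18,19,20,21,22,23,24,25,26,27,28,29,30,31): 0⊕1⊕0⊕0⊕0⊕1⊕0⊕1⊕1⊕1⊕1⊕0⊕1⊕1⊕0⊕0 = 0
Syndrome s16…s1 = 01000 → error at position 8.
Flip position 8: 1100000111110100100010111101100 → 1100000011110100100010111101100

1100000011110100100010111101100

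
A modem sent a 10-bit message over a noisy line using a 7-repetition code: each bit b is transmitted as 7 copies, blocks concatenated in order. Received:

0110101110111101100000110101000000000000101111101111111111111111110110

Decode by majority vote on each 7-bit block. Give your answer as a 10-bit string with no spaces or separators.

Block 1 (0110101): 4 ones → 1
Block 2 (1101111): 6 ones → 1
Block 3 (0110000): 2 ones → 0
Block 4 (0110101): 4 ones → 1
Block 5 (0000000): 0 ones → 0
Block 6 (0000010): 1 one → 0
Block 7 (1111101): 6 ones → 1
Block 8 (1111111): 7 ones → 1
Block 9 (1111111): 7 ones → 1
Block 10 (1110110): 5 ones → 1

1101001111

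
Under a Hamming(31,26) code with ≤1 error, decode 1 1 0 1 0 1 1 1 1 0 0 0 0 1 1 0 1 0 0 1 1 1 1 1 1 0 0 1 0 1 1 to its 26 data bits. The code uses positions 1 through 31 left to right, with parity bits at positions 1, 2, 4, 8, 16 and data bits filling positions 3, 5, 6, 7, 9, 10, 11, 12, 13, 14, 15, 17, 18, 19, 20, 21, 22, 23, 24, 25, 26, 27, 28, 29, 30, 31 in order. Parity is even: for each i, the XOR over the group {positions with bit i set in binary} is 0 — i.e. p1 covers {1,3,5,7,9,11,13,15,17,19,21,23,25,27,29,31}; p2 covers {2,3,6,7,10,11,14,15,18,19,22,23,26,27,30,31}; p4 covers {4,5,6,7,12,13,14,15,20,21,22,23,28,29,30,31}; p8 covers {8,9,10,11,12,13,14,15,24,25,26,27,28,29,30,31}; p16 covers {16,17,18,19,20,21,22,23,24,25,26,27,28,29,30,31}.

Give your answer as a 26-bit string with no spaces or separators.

00111010011100111111001011

s1 (pos 1,3,5,7,9,11,13,15,17,19,21,23,25,27,29,31): 1⊕0⊕0⊕1⊕1⊕0⊕0⊕1⊕1⊕0⊕1⊕1⊕1⊕0⊕0⊕1 = 1
s2 (pos 2,3,6,7,10,11,14,15,18,19,22,23,26,27,30,31): 1⊕0⊕1⊕1⊕0⊕0⊕1⊕1⊕0⊕0⊕1⊕1⊕0⊕0⊕1⊕1 = 1
s4 (pos 4,5,6,7,12,13,14,15,20,21,22,23,28,29,30,31): 1⊕0⊕1⊕1⊕0⊕0⊕1⊕1⊕1⊕1⊕1⊕1⊕1⊕0⊕1⊕1 = 0
s8 (pos 8,9,10,11,12,13,14,15,24,25,26,27,28,29,30,31): 1⊕1⊕0⊕0⊕0⊕0⊕1⊕1⊕1⊕1⊕0⊕0⊕1⊕0⊕1⊕1 = 1
s16 (pos 16,17,18,19,20,21,22,23,24,25,26,27,28,29,30,31): 0⊕1⊕0⊕0⊕1⊕1⊕1⊕1⊕1⊕1⊕0⊕0⊕1⊕0⊕1⊕1 = 0
Syndrome s16…s1 = 01011 → error at position 11.
Flip position 11: 1101011110000110100111111001011 → 1101011110100110100111111001011
Read data bits from positions 3,5,6,7,9,10,11,12,13,14,15,17,18,19,20,21,22,23,24,25,26,27,28,29,30,31: 00111010011100111111001011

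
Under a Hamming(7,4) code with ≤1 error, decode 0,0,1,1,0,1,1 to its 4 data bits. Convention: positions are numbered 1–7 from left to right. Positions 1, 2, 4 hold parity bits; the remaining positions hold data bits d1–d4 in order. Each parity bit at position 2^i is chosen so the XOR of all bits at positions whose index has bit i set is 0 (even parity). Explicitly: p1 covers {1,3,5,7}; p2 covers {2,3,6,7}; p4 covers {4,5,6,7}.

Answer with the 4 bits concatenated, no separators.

s1 (pos 1,3,5,7): 0⊕1⊕0⊕1 = 0
s2 (pos 2,3,6,7): 0⊕1⊕1⊕1 = 1
s4 (pos 4,5,6,7): 1⊕0⊕1⊕1 = 1
Syndrome s4…s1 = 110 → error at position 6.
Flip position 6: 0011011 → 0011001
Read data bits from positions 3,5,6,7: 1001

1001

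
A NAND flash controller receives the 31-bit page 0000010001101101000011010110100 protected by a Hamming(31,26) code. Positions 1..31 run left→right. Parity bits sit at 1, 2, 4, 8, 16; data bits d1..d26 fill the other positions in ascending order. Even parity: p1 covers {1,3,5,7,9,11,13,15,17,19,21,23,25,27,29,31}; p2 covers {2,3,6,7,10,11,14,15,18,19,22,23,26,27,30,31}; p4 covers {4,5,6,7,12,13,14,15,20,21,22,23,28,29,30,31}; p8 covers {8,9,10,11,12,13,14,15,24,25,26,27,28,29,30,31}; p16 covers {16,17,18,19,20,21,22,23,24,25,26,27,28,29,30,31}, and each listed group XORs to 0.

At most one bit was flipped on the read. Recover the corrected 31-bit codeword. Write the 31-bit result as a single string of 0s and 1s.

0000010001101101001011010110100

s1 (pos 1,3,5,7,9,11,13,15,17,19,21,23,25,27,29,31): 0⊕0⊕0⊕0⊕0⊕1⊕1⊕0⊕0⊕0⊕1⊕0⊕0⊕1⊕1⊕0 = 1
s2 (pos 2,3,6,7,10,11,14,15,18,19,22,23,26,27,30,31): 0⊕0⊕1⊕0⊕1⊕1⊕1⊕0⊕0⊕0⊕1⊕0⊕1⊕1⊕0⊕0 = 1
s4 (pos 4,5,6,7,12,13,14,15,20,21,22,23,28,29,30,31): 0⊕0⊕1⊕0⊕0⊕1⊕1⊕0⊕0⊕1⊕1⊕0⊕0⊕1⊕0⊕0 = 0
s8 (pos 8,9,10,11,12,13,14,15,24,25,26,27,28,29,30,31): 0⊕0⊕1⊕1⊕0⊕1⊕1⊕0⊕1⊕0⊕1⊕1⊕0⊕1⊕0⊕0 = 0
s16 (pos 16,17,18,19,20,21,22,23,24,25,26,27,28,29,30,31): 1⊕0⊕0⊕0⊕0⊕1⊕1⊕0⊕1⊕0⊕1⊕1⊕0⊕1⊕0⊕0 = 1
Syndrome s16…s1 = 10011 → error at position 19.
Flip position 19: 0000010001101101000011010110100 → 0000010001101101001011010110100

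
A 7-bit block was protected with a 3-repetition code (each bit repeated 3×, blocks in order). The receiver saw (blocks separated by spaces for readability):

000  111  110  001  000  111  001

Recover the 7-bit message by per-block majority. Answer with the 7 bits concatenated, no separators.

Block 1 (000): 0 ones → 0
Block 2 (111): 3 ones → 1
Block 3 (110): 2 ones → 1
Block 4 (001): 1 one → 0
Block 5 (000): 0 ones → 0
Block 6 (111): 3 ones → 1
Block 7 (001): 1 one → 0

0110010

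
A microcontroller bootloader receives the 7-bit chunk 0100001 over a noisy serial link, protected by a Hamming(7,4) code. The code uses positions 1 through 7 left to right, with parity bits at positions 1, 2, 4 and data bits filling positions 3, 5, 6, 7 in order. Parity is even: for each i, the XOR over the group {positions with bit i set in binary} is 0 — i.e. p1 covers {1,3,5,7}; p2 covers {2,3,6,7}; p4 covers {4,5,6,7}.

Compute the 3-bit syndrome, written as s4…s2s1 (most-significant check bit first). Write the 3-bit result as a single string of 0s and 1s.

s1 (pos 1,3,5,7): 0⊕0⊕0⊕1 = 1
s2 (pos 2,3,6,7): 1⊕0⊕0⊕1 = 0
s4 (pos 4,5,6,7): 0⊕0⊕0⊕1 = 1
Syndrome s4…s1 = 101 → error at position 5.

101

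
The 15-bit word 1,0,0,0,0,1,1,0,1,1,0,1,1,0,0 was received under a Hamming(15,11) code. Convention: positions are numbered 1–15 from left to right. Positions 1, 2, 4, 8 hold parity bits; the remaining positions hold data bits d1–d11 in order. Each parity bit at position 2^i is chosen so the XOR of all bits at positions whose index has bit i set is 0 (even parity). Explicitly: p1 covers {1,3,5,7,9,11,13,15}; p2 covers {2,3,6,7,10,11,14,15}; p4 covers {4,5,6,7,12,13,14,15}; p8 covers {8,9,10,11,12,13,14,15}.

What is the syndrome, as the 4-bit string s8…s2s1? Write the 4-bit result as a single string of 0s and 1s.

0010

s1 (pos 1,3,5,7,9,11,13,15): 1⊕0⊕0⊕1⊕1⊕0⊕1⊕0 = 0
s2 (pos 2,3,6,7,10,11,14,15): 0⊕0⊕1⊕1⊕1⊕0⊕0⊕0 = 1
s4 (pos 4,5,6,7,12,13,14,15): 0⊕0⊕1⊕1⊕1⊕1⊕0⊕0 = 0
s8 (pos 8,9,10,11,12,13,14,15): 0⊕1⊕1⊕0⊕1⊕1⊕0⊕0 = 0
Syndrome s8…s1 = 0010 → error at position 2.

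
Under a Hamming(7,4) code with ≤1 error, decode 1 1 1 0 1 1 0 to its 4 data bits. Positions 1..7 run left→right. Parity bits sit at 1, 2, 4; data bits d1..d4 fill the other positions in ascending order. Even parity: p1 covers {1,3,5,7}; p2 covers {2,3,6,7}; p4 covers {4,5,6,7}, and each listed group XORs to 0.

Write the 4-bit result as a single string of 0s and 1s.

s1 (pos 1,3,5,7): 1⊕1⊕1⊕0 = 1
s2 (pos 2,3,6,7): 1⊕1⊕1⊕0 = 1
s4 (pos 4,5,6,7): 0⊕1⊕1⊕0 = 0
Syndrome s4…s1 = 011 → error at position 3.
Flip position 3: 1110110 → 1100110
Read data bits from positions 3,5,6,7: 0110

0110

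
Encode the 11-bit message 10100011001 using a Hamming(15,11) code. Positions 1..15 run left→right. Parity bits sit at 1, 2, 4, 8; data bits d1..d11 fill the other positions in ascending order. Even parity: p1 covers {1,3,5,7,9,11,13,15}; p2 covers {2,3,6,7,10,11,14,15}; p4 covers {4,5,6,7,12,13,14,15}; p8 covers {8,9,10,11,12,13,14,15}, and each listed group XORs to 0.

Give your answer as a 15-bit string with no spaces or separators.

Place data at non-parity positions: p1 p2 1 p4 0 1 0 p8 0 0 1 1 0 0 1
p1 (pos 1,3,5,7,9,11,13,15): XOR of data positions = 1⊕0⊕0⊕0⊕1⊕0⊕1 = 1
p2 (pos 2,3,6,7,10,11,14,15): XOR of data positions = 1⊕1⊕0⊕0⊕1⊕0⊕1 = 0
p4 (pos 4,5,6,7,12,13,14,15): XOR of data positions = 0⊕1⊕0⊕1⊕0⊕0⊕1 = 1
p8 (pos 8,9,10,11,12,13,14,15): XOR of data positions = 0⊕0⊕1⊕1⊕0⊕0⊕1 = 1
Codeword: 101101010011001

101101010011001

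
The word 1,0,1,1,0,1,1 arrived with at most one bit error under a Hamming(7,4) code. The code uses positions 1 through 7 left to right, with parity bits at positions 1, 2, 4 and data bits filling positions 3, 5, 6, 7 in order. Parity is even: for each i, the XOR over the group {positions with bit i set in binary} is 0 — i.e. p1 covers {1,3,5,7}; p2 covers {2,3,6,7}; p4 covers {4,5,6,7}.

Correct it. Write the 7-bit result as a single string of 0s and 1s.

s1 (pos 1,3,5,7): 1⊕1⊕0⊕1 = 1
s2 (pos 2,3,6,7): 0⊕1⊕1⊕1 = 1
s4 (pos 4,5,6,7): 1⊕0⊕1⊕1 = 1
Syndrome s4…s1 = 111 → error at position 7.
Flip position 7: 1011011 → 1011010

1011010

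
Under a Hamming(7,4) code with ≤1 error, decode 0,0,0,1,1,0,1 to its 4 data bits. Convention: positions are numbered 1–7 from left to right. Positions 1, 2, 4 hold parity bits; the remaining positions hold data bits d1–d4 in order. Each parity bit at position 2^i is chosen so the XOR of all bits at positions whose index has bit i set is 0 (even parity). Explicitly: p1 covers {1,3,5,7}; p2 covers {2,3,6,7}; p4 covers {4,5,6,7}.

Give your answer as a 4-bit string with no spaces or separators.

0111

s1 (pos 1,3,5,7): 0⊕0⊕1⊕1 = 0
s2 (pos 2,3,6,7): 0⊕0⊕0⊕1 = 1
s4 (pos 4,5,6,7): 1⊕1⊕0⊕1 = 1
Syndrome s4…s1 = 110 → error at position 6.
Flip position 6: 0001101 → 0001111
Read data bits from positions 3,5,6,7: 0111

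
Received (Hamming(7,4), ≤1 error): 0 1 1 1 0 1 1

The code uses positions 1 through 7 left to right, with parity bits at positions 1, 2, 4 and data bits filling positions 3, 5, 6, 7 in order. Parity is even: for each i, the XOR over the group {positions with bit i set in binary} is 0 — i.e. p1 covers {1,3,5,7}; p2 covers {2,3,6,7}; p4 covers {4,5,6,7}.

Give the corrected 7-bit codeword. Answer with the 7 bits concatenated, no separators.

s1 (pos 1,3,5,7): 0⊕1⊕0⊕1 = 0
s2 (pos 2,3,6,7): 1⊕1⊕1⊕1 = 0
s4 (pos 4,5,6,7): 1⊕0⊕1⊕1 = 1
Syndrome s4…s1 = 100 → error at position 4.
Flip position 4: 0111011 → 0110011

0110011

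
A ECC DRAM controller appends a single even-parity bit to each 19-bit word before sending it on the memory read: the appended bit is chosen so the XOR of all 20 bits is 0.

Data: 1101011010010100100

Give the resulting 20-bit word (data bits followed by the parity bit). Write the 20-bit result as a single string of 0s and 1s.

11010110100101001001

XOR of the 19 data bits: 1⊕1⊕0⊕1⊕0⊕1⊕1⊕0⊕1⊕0⊕0⊕1⊕0⊕1⊕0⊕0⊕1⊕0⊕0 = 1
Parity bit = 1 (so all 20 bits XOR to 0).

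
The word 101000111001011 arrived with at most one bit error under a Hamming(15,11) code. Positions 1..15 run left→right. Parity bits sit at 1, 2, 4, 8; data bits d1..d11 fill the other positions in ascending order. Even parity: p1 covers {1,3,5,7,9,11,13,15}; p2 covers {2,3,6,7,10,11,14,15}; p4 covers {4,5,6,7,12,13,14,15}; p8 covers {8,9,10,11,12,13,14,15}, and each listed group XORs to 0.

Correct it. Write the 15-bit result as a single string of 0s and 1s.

101000110001011

s1 (pos 1,3,5,7,9,11,13,15): 1⊕1⊕0⊕1⊕1⊕0⊕0⊕1 = 1
s2 (pos 2,3,6,7,10,11,14,15): 0⊕1⊕0⊕1⊕0⊕0⊕1⊕1 = 0
s4 (pos 4,5,6,7,12,13,14,15): 0⊕0⊕0⊕1⊕1⊕0⊕1⊕1 = 0
s8 (pos 8,9,10,11,12,13,14,15): 1⊕1⊕0⊕0⊕1⊕0⊕1⊕1 = 1
Syndrome s8…s1 = 1001 → error at position 9.
Flip position 9: 101000111001011 → 101000110001011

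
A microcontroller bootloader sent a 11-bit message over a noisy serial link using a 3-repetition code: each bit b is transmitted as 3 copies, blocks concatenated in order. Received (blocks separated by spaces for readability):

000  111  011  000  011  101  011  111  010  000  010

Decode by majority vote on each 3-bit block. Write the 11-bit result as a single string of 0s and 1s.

Block 1 (000): 0 ones → 0
Block 2 (111): 3 ones → 1
Block 3 (011): 2 ones → 1
Block 4 (000): 0 ones → 0
Block 5 (011): 2 ones → 1
Block 6 (101): 2 ones → 1
Block 7 (011): 2 ones → 1
Block 8 (111): 3 ones → 1
Block 9 (010): 1 one → 0
Block 10 (000): 0 ones → 0
Block 11 (010): 1 one → 0

01101111000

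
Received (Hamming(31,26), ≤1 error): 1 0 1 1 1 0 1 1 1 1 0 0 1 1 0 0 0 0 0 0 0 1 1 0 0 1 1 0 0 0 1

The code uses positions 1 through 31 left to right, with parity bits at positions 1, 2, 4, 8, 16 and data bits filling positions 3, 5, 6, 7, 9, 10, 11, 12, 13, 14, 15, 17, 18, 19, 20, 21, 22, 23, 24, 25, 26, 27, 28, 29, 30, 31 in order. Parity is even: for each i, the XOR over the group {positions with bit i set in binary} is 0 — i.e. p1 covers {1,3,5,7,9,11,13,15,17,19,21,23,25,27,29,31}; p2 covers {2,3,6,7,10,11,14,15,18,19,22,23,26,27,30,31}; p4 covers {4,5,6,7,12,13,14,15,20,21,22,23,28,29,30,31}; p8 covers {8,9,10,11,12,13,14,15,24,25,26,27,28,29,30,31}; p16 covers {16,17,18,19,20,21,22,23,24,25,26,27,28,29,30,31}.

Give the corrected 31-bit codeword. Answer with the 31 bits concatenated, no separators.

1011101111001100001001100110001

s1 (pos 1,3,5,7,9,11,13,15,17,19,21,23,25,27,29,31): 1⊕1⊕1⊕1⊕1⊕0⊕1⊕0⊕0⊕0⊕0⊕1⊕0⊕1⊕0⊕1 = 1
s2 (pos 2,3,6,7,10,11,14,15,18,19,22,23,26,27,30,31): 0⊕1⊕0⊕1⊕1⊕0⊕1⊕0⊕0⊕0⊕1⊕1⊕1⊕1⊕0⊕1 = 1
s4 (pos 4,5,6,7,12,13,14,15,20,21,22,23,28,29,30,31): 1⊕1⊕0⊕1⊕0⊕1⊕1⊕0⊕0⊕0⊕1⊕1⊕0⊕0⊕0⊕1 = 0
s8 (pos 8,9,10,11,12,13,14,15,24,25,26,27,28,29,30,31): 1⊕1⊕1⊕0⊕0⊕1⊕1⊕0⊕0⊕0⊕1⊕1⊕0⊕0⊕0⊕1 = 0
s16 (pos 16,17,18,19,20,21,22,23,24,25,26,27,28,29,30,31): 0⊕0⊕0⊕0⊕0⊕0⊕1⊕1⊕0⊕0⊕1⊕1⊕0⊕0⊕0⊕1 = 1
Syndrome s16…s1 = 10011 → error at position 19.
Flip position 19: 1011101111001100000001100110001 → 1011101111001100001001100110001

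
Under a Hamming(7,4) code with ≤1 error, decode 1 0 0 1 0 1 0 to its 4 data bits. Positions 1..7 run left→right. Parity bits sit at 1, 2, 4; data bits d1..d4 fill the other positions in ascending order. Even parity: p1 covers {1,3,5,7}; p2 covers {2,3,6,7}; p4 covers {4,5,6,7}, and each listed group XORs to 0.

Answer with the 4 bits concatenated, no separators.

s1 (pos 1,3,5,7): 1⊕0⊕0⊕0 = 1
s2 (pos 2,3,6,7): 0⊕0⊕1⊕0 = 1
s4 (pos 4,5,6,7): 1⊕0⊕1⊕0 = 0
Syndrome s4…s1 = 011 → error at position 3.
Flip position 3: 1001010 → 1011010
Read data bits from positions 3,5,6,7: 1010

1010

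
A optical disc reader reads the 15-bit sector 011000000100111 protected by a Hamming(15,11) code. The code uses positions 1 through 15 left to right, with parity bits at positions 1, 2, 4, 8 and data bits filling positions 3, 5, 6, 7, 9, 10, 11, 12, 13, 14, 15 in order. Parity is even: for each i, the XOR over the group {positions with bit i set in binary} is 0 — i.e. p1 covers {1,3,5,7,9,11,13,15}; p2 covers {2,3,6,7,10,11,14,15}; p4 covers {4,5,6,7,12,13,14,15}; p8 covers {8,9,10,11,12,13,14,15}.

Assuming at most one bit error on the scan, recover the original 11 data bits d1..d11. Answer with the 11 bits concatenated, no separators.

10010100111

s1 (pos 1,3,5,7,9,11,13,15): 0⊕1⊕0⊕0⊕0⊕0⊕1⊕1 = 1
s2 (pos 2,3,6,7,10,11,14,15): 1⊕1⊕0⊕0⊕1⊕0⊕1⊕1 = 1
s4 (pos 4,5,6,7,12,13,14,15): 0⊕0⊕0⊕0⊕0⊕1⊕1⊕1 = 1
s8 (pos 8,9,10,11,12,13,14,15): 0⊕0⊕1⊕0⊕0⊕1⊕1⊕1 = 0
Syndrome s8…s1 = 0111 → error at position 7.
Flip position 7: 011000000100111 → 011000100100111
Read data bits from positions 3,5,6,7,9,10,11,12,13,14,15: 10010100111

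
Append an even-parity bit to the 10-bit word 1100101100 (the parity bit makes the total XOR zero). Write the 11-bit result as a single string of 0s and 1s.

XOR of the 10 data bits: 1⊕1⊕0⊕0⊕1⊕0⊕1⊕1⊕0⊕0 = 1
Parity bit = 1 (so all 11 bits XOR to 0).

11001011001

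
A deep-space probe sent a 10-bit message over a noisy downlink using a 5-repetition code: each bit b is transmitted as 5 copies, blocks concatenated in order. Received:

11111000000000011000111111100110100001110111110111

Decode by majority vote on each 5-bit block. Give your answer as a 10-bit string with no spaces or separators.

Block 1 (11111): 5 ones → 1
Block 2 (00000): 0 ones → 0
Block 3 (00000): 0 ones → 0
Block 4 (11000): 2 ones → 0
Block 5 (11111): 5 ones → 1
Block 6 (11001): 3 ones → 1
Block 7 (10100): 2 ones → 0
Block 8 (00111): 3 ones → 1
Block 9 (01111): 4 ones → 1
Block 10 (10111): 4 ones → 1

1000110111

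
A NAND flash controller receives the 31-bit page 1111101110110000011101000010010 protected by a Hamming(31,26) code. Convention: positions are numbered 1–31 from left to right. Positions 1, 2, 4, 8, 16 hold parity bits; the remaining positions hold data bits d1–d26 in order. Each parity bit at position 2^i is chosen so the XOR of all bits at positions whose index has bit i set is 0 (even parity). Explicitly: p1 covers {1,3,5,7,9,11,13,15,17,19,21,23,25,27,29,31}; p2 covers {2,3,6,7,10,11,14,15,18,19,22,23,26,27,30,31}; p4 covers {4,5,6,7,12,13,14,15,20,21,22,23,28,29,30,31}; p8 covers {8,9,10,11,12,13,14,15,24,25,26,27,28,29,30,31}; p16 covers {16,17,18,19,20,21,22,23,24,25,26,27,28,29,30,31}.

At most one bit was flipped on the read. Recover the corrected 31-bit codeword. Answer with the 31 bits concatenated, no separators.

1111111110110000011101000010010

s1 (pos 1,3,5,7,9,11,13,15,17,19,21,23,25,27,29,31): 1⊕1⊕1⊕1⊕1⊕1⊕0⊕0⊕0⊕1⊕0⊕0⊕0⊕1⊕0⊕0 = 0
s2 (pos 2,3,6,7,10,11,14,15,18,19,22,23,26,27,30,31): 1⊕1⊕0⊕1⊕0⊕1⊕0⊕0⊕1⊕1⊕1⊕0⊕0⊕1⊕1⊕0 = 1
s4 (pos 4,5,6,7,12,13,14,15,20,21,22,23,28,29,30,31): 1⊕1⊕0⊕1⊕1⊕0⊕0⊕0⊕1⊕0⊕1⊕0⊕0⊕0⊕1⊕0 = 1
s8 (pos 8,9,10,11,12,13,14,15,24,25,26,27,28,29,30,31): 1⊕1⊕0⊕1⊕1⊕0⊕0⊕0⊕0⊕0⊕0⊕1⊕0⊕0⊕1⊕0 = 0
s16 (pos 16,17,18,19,20,21,22,23,24,25,26,27,28,29,30,31): 0⊕0⊕1⊕1⊕1⊕0⊕1⊕0⊕0⊕0⊕0⊕1⊕0⊕0⊕1⊕0 = 0
Syndrome s16…s1 = 00110 → error at position 6.
Flip position 6: 1111101110110000011101000010010 → 1111111110110000011101000010010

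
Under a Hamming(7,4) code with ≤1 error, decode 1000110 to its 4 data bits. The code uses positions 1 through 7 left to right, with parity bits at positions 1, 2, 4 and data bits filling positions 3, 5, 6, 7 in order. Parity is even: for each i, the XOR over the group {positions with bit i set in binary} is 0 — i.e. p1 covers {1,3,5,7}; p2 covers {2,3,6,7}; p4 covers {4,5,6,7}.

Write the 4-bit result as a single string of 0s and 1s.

s1 (pos 1,3,5,7): 1⊕0⊕1⊕0 = 0
s2 (pos 2,3,6,7): 0⊕0⊕1⊕0 = 1
s4 (pos 4,5,6,7): 0⊕1⊕1⊕0 = 0
Syndrome s4…s1 = 010 → error at position 2.
Flip position 2: 1000110 → 1100110
Read data bits from positions 3,5,6,7: 0110

0110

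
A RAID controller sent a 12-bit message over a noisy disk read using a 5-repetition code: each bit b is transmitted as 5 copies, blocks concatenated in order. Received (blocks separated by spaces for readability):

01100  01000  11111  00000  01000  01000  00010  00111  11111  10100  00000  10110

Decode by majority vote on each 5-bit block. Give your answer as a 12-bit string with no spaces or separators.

Block 1 (01100): 2 ones → 0
Block 2 (01000): 1 one → 0
Block 3 (11111): 5 ones → 1
Block 4 (00000): 0 ones → 0
Block 5 (01000): 1 one → 0
Block 6 (01000): 1 one → 0
Block 7 (00010): 1 one → 0
Block 8 (00111): 3 ones → 1
Block 9 (11111): 5 ones → 1
Block 10 (10100): 2 ones → 0
Block 11 (00000): 0 ones → 0
Block 12 (10110): 3 ones → 1

001000011001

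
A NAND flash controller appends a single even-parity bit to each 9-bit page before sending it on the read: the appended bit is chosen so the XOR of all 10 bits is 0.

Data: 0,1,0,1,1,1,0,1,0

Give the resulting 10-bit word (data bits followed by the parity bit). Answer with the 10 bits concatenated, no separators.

0101110101

XOR of the 9 data bits: 0⊕1⊕0⊕1⊕1⊕1⊕0⊕1⊕0 = 1
Parity bit = 1 (so all 10 bits XOR to 0).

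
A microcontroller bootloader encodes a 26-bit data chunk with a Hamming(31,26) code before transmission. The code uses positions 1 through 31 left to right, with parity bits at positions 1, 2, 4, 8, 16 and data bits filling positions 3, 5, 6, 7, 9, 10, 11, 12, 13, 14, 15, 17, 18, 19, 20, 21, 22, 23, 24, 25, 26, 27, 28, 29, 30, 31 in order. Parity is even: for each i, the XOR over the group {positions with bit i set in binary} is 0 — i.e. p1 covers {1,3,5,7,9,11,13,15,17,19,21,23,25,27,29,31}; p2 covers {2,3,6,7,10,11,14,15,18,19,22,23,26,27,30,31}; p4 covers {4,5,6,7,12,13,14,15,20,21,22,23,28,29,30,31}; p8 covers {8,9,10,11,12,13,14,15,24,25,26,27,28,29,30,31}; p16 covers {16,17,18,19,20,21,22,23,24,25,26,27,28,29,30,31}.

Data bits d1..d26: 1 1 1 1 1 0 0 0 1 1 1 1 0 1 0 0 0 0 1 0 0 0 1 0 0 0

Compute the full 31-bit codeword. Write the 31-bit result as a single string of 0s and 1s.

Place data at non-parity positions: p1 p2 1 p4 1 1 1 p8 1 0 0 0 1 1 1 p16 1 0 1 0 0 0 0 1 0 0 0 1 0 0 0
p1 (pos 1,3,5,7,9,11,13,15,17,19,21,23,25,27,29,31): XOR of data positions = 1⊕1⊕1⊕1⊕0⊕1⊕1⊕1⊕1⊕0⊕0⊕0⊕0⊕0⊕0 = 0
p2 (pos 2,3,6,7,10,11,14,15,18,19,22,23,26,27,30,31): XOR of data positions = 1⊕1⊕1⊕0⊕0⊕1⊕1⊕0⊕1⊕0⊕0⊕0⊕0⊕0⊕0 = 0
p4 (pos 4,5,6,7,12,13,14,15,20,21,22,23,28,29,30,31): XOR of data positions = 1⊕1⊕1⊕0⊕1⊕1⊕1⊕0⊕0⊕0⊕0⊕1⊕0⊕0⊕0 = 1
p8 (pos 8,9,10,11,12,13,14,15,24,25,26,27,28,29,30,31): XOR of data positions = 1⊕0⊕0⊕0⊕1⊕1⊕1⊕1⊕0⊕0⊕0⊕1⊕0⊕0⊕0 = 0
p16 (pos 16,17,18,19,20,21,22,23,24,25,26,27,28,29,30,31): XOR of data positions = 1⊕0⊕1⊕0⊕0⊕0⊕0⊕1⊕0⊕0⊕0⊕1⊕0⊕0⊕0 = 0
Codeword: 0011111010001110101000010001000

0011111010001110101000010001000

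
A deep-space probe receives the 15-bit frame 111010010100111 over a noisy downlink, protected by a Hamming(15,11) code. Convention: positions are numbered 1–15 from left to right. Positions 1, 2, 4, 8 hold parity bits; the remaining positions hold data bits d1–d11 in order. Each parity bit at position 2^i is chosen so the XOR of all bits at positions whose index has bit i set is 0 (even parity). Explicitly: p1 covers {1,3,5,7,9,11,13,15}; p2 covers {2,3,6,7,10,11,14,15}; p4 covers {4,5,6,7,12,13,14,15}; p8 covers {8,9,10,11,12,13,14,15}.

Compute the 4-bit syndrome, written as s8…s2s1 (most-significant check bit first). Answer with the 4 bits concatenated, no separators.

s1 (pos 1,3,5,7,9,11,13,15): 1⊕1⊕1⊕0⊕0⊕0⊕1⊕1 = 1
s2 (pos 2,3,6,7,10,11,14,15): 1⊕1⊕0⊕0⊕1⊕0⊕1⊕1 = 1
s4 (pos 4,5,6,7,12,13,14,15): 0⊕1⊕0⊕0⊕0⊕1⊕1⊕1 = 0
s8 (pos 8,9,10,11,12,13,14,15): 1⊕0⊕1⊕0⊕0⊕1⊕1⊕1 = 1
Syndrome s8…s1 = 1011 → error at position 11.

1011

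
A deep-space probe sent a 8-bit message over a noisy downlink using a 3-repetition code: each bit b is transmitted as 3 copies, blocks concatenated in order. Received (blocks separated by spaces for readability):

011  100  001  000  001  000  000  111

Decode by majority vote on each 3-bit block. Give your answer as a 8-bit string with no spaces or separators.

Block 1 (011): 2 ones → 1
Block 2 (100): 1 one → 0
Block 3 (001): 1 one → 0
Block 4 (000): 0 ones → 0
Block 5 (001): 1 one → 0
Block 6 (000): 0 ones → 0
Block 7 (000): 0 ones → 0
Block 8 (111): 3 ones → 1

10000001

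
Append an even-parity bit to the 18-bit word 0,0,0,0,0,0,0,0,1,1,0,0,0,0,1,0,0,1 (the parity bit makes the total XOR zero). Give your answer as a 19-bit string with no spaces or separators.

XOR of the 18 data bits: 0⊕0⊕0⊕0⊕0⊕0⊕0⊕0⊕1⊕1⊕0⊕0⊕0⊕0⊕1⊕0⊕0⊕1 = 0
Parity bit = 0 (so all 19 bits XOR to 0).

0000000011000010010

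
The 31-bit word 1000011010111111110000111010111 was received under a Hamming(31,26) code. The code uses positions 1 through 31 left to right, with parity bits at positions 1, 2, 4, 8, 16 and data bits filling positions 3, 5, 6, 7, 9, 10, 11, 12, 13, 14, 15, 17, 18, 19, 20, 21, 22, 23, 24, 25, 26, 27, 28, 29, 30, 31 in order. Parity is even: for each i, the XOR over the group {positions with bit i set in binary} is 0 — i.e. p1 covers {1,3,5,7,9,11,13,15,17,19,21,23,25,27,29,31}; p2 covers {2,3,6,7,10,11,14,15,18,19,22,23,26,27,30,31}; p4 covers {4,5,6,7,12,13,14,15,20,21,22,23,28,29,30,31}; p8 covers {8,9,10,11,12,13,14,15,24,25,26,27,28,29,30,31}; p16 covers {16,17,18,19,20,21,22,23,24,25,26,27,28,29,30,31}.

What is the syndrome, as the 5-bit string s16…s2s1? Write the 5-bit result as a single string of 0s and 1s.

00000

s1 (pos 1,3,5,7,9,11,13,15,17,19,21,23,25,27,29,31): 1⊕0⊕0⊕1⊕1⊕1⊕1⊕1⊕1⊕0⊕0⊕1⊕1⊕1⊕1⊕1 = 0
s2 (pos 2,3,6,7,10,11,14,15,18,19,22,23,26,27,30,31): 0⊕0⊕1⊕1⊕0⊕1⊕1⊕1⊕1⊕0⊕0⊕1⊕0⊕1⊕1⊕1 = 0
s4 (pos 4,5,6,7,12,13,14,15,20,21,22,23,28,29,30,31): 0⊕0⊕1⊕1⊕1⊕1⊕1⊕1⊕0⊕0⊕0⊕1⊕0⊕1⊕1⊕1 = 0
s8 (pos 8,9,10,11,12,13,14,15,24,25,26,27,28,29,30,31): 0⊕1⊕0⊕1⊕1⊕1⊕1⊕1⊕1⊕1⊕0⊕1⊕0⊕1⊕1⊕1 = 0
s16 (pos 16,17,18,19,20,21,22,23,24,25,26,27,28,29,30,31): 1⊕1⊕1⊕0⊕0⊕0⊕0⊕1⊕1⊕1⊕0⊕1⊕0⊕1⊕1⊕1 = 0
Syndrome s16…s1 = 00000 → no error.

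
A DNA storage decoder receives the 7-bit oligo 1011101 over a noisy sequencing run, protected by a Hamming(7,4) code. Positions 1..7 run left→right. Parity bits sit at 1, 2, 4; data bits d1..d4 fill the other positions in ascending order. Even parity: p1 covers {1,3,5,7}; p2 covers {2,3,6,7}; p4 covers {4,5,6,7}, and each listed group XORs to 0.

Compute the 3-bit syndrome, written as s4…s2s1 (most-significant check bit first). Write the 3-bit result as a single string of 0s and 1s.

s1 (pos 1,3,5,7): 1⊕1⊕1⊕1 = 0
s2 (pos 2,3,6,7): 0⊕1⊕0⊕1 = 0
s4 (pos 4,5,6,7): 1⊕1⊕0⊕1 = 1
Syndrome s4…s1 = 100 → error at position 4.

100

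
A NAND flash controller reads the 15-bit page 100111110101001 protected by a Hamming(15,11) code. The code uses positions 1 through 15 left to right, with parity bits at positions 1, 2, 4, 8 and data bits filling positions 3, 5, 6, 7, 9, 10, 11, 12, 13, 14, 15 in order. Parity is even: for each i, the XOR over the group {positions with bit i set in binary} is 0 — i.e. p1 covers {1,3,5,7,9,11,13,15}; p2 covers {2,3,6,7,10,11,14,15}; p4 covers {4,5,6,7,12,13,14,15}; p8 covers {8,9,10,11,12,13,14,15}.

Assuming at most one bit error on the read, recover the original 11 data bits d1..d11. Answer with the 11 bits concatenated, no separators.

01110101001

s1 (pos 1,3,5,7,9,11,13,15): 1⊕0⊕1⊕1⊕0⊕0⊕0⊕1 = 0
s2 (pos 2,3,6,7,10,11,14,15): 0⊕0⊕1⊕1⊕1⊕0⊕0⊕1 = 0
s4 (pos 4,5,6,7,12,13,14,15): 1⊕1⊕1⊕1⊕1⊕0⊕0⊕1 = 0
s8 (pos 8,9,10,11,12,13,14,15): 1⊕0⊕1⊕0⊕1⊕0⊕0⊕1 = 0
Syndrome s8…s1 = 0000 → no error.
Read data bits from positions 3,5,6,7,9,10,11,12,13,14,15: 01110101001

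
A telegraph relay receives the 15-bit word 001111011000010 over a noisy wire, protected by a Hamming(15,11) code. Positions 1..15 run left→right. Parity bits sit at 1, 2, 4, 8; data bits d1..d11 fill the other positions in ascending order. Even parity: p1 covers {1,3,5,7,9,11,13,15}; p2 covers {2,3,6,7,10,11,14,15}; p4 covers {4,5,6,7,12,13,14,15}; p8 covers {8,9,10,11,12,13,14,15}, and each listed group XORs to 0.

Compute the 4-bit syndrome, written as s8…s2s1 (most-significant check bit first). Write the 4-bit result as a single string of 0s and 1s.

1011

s1 (pos 1,3,5,7,9,11,13,15): 0⊕1⊕1⊕0⊕1⊕0⊕0⊕0 = 1
s2 (pos 2,3,6,7,10,11,14,15): 0⊕1⊕1⊕0⊕0⊕0⊕1⊕0 = 1
s4 (pos 4,5,6,7,12,13,14,15): 1⊕1⊕1⊕0⊕0⊕0⊕1⊕0 = 0
s8 (pos 8,9,10,11,12,13,14,15): 1⊕1⊕0⊕0⊕0⊕0⊕1⊕0 = 1
Syndrome s8…s1 = 1011 → error at position 11.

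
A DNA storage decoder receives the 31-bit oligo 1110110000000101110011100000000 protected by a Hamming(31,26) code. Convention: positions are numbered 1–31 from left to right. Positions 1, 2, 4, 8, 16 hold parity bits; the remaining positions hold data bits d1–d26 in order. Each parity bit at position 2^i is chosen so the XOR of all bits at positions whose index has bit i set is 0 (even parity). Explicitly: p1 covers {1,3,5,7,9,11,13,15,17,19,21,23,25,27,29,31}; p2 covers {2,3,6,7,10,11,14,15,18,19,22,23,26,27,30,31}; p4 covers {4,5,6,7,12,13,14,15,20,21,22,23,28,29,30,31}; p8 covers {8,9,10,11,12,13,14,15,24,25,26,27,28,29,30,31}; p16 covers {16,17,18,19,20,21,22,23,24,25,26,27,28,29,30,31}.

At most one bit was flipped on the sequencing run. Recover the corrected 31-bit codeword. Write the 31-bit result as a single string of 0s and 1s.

s1 (pos 1,3,5,7,9,11,13,15,17,19,21,23,25,27,29,31): 1⊕1⊕1⊕0⊕0⊕0⊕0⊕0⊕1⊕0⊕1⊕1⊕0⊕0⊕0⊕0 = 0
s2 (pos 2,3,6,7,10,11,14,15,18,19,22,23,26,27,30,31): 1⊕1⊕1⊕0⊕0⊕0⊕1⊕0⊕1⊕0⊕1⊕1⊕0⊕0⊕0⊕0 = 1
s4 (pos 4,5,6,7,12,13,14,15,20,21,22,23,28,29,30,31): 0⊕1⊕1⊕0⊕0⊕0⊕1⊕0⊕0⊕1⊕1⊕1⊕0⊕0⊕0⊕0 = 0
s8 (pos 8,9,10,11,12,13,14,15,24,25,26,27,28,29,30,31): 0⊕0⊕0⊕0⊕0⊕0⊕1⊕0⊕0⊕0⊕0⊕0⊕0⊕0⊕0⊕0 = 1
s16 (pos 16,17,18,19,20,21,22,23,24,25,26,27,28,29,30,31): 1⊕1⊕1⊕0⊕0⊕1⊕1⊕1⊕0⊕0⊕0⊕0⊕0⊕0⊕0⊕0 = 0
Syndrome s16…s1 = 01010 → error at position 10.
Flip position 10: 1110110000000101110011100000000 → 1110110001000101110011100000000

1110110001000101110011100000000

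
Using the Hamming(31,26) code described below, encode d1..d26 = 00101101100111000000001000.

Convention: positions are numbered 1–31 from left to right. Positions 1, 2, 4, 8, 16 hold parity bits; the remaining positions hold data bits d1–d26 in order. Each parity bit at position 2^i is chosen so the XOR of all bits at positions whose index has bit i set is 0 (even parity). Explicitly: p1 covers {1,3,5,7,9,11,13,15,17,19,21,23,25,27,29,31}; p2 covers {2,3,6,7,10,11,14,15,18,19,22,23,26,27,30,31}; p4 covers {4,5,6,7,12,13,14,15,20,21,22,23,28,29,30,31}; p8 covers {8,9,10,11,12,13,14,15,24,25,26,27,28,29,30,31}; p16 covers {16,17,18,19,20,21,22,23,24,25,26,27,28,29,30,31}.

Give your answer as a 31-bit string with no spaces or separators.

Place data at non-parity positions: p1 p2 0 p4 0 1 0 p8 1 1 0 1 1 0 0 p16 1 1 1 0 0 0 0 0 0 0 0 1 0 0 0
p1 (pos 1,3,5,7,9,11,13,15,17,19,21,23,25,27,29,31): XOR of data positions = 0⊕0⊕0⊕1⊕0⊕1⊕0⊕1⊕1⊕0⊕0⊕0⊕0⊕0⊕0 = 0
p2 (pos 2,3,6,7,10,11,14,15,18,19,22,23,26,27,30,31): XOR of data positions = 0⊕1⊕0⊕1⊕0⊕0⊕0⊕1⊕1⊕0⊕0⊕0⊕0⊕0⊕0 = 0
p4 (pos 4,5,6,7,12,13,14,15,20,21,22,23,28,29,30,31): XOR of data positions = 0⊕1⊕0⊕1⊕1⊕0⊕0⊕0⊕0⊕0⊕0⊕1⊕0⊕0⊕0 = 0
p8 (pos 8,9,10,11,12,13,14,15,24,25,26,27,28,29,30,31): XOR of data positions = 1⊕1⊕0⊕1⊕1⊕0⊕0⊕0⊕0⊕0⊕0⊕1⊕0⊕0⊕0 = 1
p16 (pos 16,17,18,19,20,21,22,23,24,25,26,27,28,29,30,31): XOR of data positions = 1⊕1⊕1⊕0⊕0⊕0⊕0⊕0⊕0⊕0⊕0⊕1⊕0⊕0⊕0 = 0
Codeword: 0000010111011000111000000001000

0000010111011000111000000001000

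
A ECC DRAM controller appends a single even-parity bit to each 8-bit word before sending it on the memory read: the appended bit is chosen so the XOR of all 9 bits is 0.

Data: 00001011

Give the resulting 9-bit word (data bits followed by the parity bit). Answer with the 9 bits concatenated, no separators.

000010111

XOR of the 8 data bits: 0⊕0⊕0⊕0⊕1⊕0⊕1⊕1 = 1
Parity bit = 1 (so all 9 bits XOR to 0).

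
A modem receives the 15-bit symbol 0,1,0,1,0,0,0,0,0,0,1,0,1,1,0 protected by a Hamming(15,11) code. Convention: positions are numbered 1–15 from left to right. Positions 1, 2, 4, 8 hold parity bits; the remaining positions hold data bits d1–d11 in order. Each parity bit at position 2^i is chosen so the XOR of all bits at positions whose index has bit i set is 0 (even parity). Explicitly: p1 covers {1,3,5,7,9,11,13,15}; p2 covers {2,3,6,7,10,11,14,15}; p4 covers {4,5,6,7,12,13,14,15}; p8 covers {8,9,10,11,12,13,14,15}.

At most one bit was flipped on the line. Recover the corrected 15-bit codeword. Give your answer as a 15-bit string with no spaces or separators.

010100000010100

s1 (pos 1,3,5,7,9,11,13,15): 0⊕0⊕0⊕0⊕0⊕1⊕1⊕0 = 0
s2 (pos 2,3,6,7,10,11,14,15): 1⊕0⊕0⊕0⊕0⊕1⊕1⊕0 = 1
s4 (pos 4,5,6,7,12,13,14,15): 1⊕0⊕0⊕0⊕0⊕1⊕1⊕0 = 1
s8 (pos 8,9,10,11,12,13,14,15): 0⊕0⊕0⊕1⊕0⊕1⊕1⊕0 = 1
Syndrome s8…s1 = 1110 → error at position 14.
Flip position 14: 010100000010110 → 010100000010100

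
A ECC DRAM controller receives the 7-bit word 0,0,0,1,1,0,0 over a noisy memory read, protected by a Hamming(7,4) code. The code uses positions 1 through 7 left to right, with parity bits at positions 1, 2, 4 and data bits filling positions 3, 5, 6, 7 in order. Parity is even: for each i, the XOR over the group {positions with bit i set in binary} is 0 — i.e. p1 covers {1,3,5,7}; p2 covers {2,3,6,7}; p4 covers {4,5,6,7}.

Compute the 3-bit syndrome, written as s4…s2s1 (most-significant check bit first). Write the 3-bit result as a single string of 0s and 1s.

001

s1 (pos 1,3,5,7): 0⊕0⊕1⊕0 = 1
s2 (pos 2,3,6,7): 0⊕0⊕0⊕0 = 0
s4 (pos 4,5,6,7): 1⊕1⊕0⊕0 = 0
Syndrome s4…s1 = 001 → error at position 1.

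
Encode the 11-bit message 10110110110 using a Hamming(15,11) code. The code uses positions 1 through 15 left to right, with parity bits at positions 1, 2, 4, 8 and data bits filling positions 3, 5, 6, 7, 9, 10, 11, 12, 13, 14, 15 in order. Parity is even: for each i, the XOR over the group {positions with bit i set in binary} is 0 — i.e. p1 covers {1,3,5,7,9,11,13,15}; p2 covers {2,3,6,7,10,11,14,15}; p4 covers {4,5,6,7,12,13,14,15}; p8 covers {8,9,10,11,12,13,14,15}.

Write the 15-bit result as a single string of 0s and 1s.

Place data at non-parity positions: p1 p2 1 p4 0 1 1 p8 0 1 1 0 1 1 0
p1 (pos 1,3,5,7,9,11,13,15): XOR of data positions = 1⊕0⊕1⊕0⊕1⊕1⊕0 = 0
p2 (pos 2,3,6,7,10,11,14,15): XOR of data positions = 1⊕1⊕1⊕1⊕1⊕1⊕0 = 0
p4 (pos 4,5,6,7,12,13,14,15): XOR of data positions = 0⊕1⊕1⊕0⊕1⊕1⊕0 = 0
p8 (pos 8,9,10,11,12,13,14,15): XOR of data positions = 0⊕1⊕1⊕0⊕1⊕1⊕0 = 0
Codeword: 001001100110110

001001100110110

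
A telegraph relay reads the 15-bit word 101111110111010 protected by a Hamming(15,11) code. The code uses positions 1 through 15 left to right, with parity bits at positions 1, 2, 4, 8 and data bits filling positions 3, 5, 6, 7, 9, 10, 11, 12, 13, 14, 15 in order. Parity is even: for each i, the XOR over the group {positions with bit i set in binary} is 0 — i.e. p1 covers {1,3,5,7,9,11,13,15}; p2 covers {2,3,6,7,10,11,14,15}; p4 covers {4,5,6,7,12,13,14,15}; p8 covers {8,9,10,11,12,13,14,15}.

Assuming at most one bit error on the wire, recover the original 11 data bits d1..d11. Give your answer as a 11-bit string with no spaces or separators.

11111111010

s1 (pos 1,3,5,7,9,11,13,15): 1⊕1⊕1⊕1⊕0⊕1⊕0⊕0 = 1
s2 (pos 2,3,6,7,10,11,14,15): 0⊕1⊕1⊕1⊕1⊕1⊕1⊕0 = 0
s4 (pos 4,5,6,7,12,13,14,15): 1⊕1⊕1⊕1⊕1⊕0⊕1⊕0 = 0
s8 (pos 8,9,10,11,12,13,14,15): 1⊕0⊕1⊕1⊕1⊕0⊕1⊕0 = 1
Syndrome s8…s1 = 1001 → error at position 9.
Flip position 9: 101111110111010 → 101111111111010
Read data bits from positions 3,5,6,7,9,10,11,12,13,14,15: 11111111010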